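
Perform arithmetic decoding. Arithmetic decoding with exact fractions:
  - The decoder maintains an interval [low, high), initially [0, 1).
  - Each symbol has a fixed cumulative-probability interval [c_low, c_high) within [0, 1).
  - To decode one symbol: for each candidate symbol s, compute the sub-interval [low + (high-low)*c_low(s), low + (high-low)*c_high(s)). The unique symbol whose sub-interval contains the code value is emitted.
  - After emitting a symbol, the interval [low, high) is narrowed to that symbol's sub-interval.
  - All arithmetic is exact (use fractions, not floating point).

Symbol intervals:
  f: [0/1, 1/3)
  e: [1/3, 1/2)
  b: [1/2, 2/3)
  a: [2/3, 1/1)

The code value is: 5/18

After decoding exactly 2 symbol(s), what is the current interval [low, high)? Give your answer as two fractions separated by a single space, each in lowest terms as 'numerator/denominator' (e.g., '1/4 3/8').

Answer: 2/9 1/3

Derivation:
Step 1: interval [0/1, 1/1), width = 1/1 - 0/1 = 1/1
  'f': [0/1 + 1/1*0/1, 0/1 + 1/1*1/3) = [0/1, 1/3) <- contains code 5/18
  'e': [0/1 + 1/1*1/3, 0/1 + 1/1*1/2) = [1/3, 1/2)
  'b': [0/1 + 1/1*1/2, 0/1 + 1/1*2/3) = [1/2, 2/3)
  'a': [0/1 + 1/1*2/3, 0/1 + 1/1*1/1) = [2/3, 1/1)
  emit 'f', narrow to [0/1, 1/3)
Step 2: interval [0/1, 1/3), width = 1/3 - 0/1 = 1/3
  'f': [0/1 + 1/3*0/1, 0/1 + 1/3*1/3) = [0/1, 1/9)
  'e': [0/1 + 1/3*1/3, 0/1 + 1/3*1/2) = [1/9, 1/6)
  'b': [0/1 + 1/3*1/2, 0/1 + 1/3*2/3) = [1/6, 2/9)
  'a': [0/1 + 1/3*2/3, 0/1 + 1/3*1/1) = [2/9, 1/3) <- contains code 5/18
  emit 'a', narrow to [2/9, 1/3)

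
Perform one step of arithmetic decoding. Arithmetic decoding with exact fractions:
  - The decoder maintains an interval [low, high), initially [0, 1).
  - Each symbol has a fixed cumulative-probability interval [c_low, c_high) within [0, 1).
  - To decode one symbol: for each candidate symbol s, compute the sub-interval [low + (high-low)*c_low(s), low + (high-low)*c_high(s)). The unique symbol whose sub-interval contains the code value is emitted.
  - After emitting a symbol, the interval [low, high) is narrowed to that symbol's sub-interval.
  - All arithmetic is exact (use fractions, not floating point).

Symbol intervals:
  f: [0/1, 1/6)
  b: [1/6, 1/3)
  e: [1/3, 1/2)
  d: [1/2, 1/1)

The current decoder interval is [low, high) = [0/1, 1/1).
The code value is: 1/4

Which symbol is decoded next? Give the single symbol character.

Answer: b

Derivation:
Interval width = high − low = 1/1 − 0/1 = 1/1
Scaled code = (code − low) / width = (1/4 − 0/1) / 1/1 = 1/4
  f: [0/1, 1/6) 
  b: [1/6, 1/3) ← scaled code falls here ✓
  e: [1/3, 1/2) 
  d: [1/2, 1/1) 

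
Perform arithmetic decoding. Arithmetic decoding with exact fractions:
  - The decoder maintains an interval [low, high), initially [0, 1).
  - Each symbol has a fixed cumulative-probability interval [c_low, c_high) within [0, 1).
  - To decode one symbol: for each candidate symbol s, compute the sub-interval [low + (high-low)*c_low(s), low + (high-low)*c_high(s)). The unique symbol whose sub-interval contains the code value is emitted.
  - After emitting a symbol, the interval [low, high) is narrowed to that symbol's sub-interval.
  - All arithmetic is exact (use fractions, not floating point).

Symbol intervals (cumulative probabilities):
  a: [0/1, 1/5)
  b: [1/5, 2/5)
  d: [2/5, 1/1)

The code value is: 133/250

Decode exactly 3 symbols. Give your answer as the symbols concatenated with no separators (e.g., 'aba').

Step 1: interval [0/1, 1/1), width = 1/1 - 0/1 = 1/1
  'a': [0/1 + 1/1*0/1, 0/1 + 1/1*1/5) = [0/1, 1/5)
  'b': [0/1 + 1/1*1/5, 0/1 + 1/1*2/5) = [1/5, 2/5)
  'd': [0/1 + 1/1*2/5, 0/1 + 1/1*1/1) = [2/5, 1/1) <- contains code 133/250
  emit 'd', narrow to [2/5, 1/1)
Step 2: interval [2/5, 1/1), width = 1/1 - 2/5 = 3/5
  'a': [2/5 + 3/5*0/1, 2/5 + 3/5*1/5) = [2/5, 13/25)
  'b': [2/5 + 3/5*1/5, 2/5 + 3/5*2/5) = [13/25, 16/25) <- contains code 133/250
  'd': [2/5 + 3/5*2/5, 2/5 + 3/5*1/1) = [16/25, 1/1)
  emit 'b', narrow to [13/25, 16/25)
Step 3: interval [13/25, 16/25), width = 16/25 - 13/25 = 3/25
  'a': [13/25 + 3/25*0/1, 13/25 + 3/25*1/5) = [13/25, 68/125) <- contains code 133/250
  'b': [13/25 + 3/25*1/5, 13/25 + 3/25*2/5) = [68/125, 71/125)
  'd': [13/25 + 3/25*2/5, 13/25 + 3/25*1/1) = [71/125, 16/25)
  emit 'a', narrow to [13/25, 68/125)

Answer: dba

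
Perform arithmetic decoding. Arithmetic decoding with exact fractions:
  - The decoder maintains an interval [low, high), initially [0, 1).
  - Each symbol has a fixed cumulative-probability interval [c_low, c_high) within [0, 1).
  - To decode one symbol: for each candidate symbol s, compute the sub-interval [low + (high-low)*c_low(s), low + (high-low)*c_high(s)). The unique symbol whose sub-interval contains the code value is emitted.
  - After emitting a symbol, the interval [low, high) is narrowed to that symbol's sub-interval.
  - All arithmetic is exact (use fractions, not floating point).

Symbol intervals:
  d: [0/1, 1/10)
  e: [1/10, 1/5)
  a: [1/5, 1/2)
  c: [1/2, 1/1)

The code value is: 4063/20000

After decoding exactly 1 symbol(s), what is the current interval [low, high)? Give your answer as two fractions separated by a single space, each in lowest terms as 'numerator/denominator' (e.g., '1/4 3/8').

Step 1: interval [0/1, 1/1), width = 1/1 - 0/1 = 1/1
  'd': [0/1 + 1/1*0/1, 0/1 + 1/1*1/10) = [0/1, 1/10)
  'e': [0/1 + 1/1*1/10, 0/1 + 1/1*1/5) = [1/10, 1/5)
  'a': [0/1 + 1/1*1/5, 0/1 + 1/1*1/2) = [1/5, 1/2) <- contains code 4063/20000
  'c': [0/1 + 1/1*1/2, 0/1 + 1/1*1/1) = [1/2, 1/1)
  emit 'a', narrow to [1/5, 1/2)

Answer: 1/5 1/2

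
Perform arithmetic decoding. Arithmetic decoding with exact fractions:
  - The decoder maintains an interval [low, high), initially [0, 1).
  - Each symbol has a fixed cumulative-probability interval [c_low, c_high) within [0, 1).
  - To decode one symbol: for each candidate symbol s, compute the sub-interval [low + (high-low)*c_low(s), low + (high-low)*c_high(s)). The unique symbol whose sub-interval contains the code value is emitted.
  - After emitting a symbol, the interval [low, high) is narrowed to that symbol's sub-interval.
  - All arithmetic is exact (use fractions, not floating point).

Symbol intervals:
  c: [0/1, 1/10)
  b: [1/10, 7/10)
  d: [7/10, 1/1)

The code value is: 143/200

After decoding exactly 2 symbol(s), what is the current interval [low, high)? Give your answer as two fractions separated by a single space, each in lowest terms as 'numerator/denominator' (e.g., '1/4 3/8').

Step 1: interval [0/1, 1/1), width = 1/1 - 0/1 = 1/1
  'c': [0/1 + 1/1*0/1, 0/1 + 1/1*1/10) = [0/1, 1/10)
  'b': [0/1 + 1/1*1/10, 0/1 + 1/1*7/10) = [1/10, 7/10)
  'd': [0/1 + 1/1*7/10, 0/1 + 1/1*1/1) = [7/10, 1/1) <- contains code 143/200
  emit 'd', narrow to [7/10, 1/1)
Step 2: interval [7/10, 1/1), width = 1/1 - 7/10 = 3/10
  'c': [7/10 + 3/10*0/1, 7/10 + 3/10*1/10) = [7/10, 73/100) <- contains code 143/200
  'b': [7/10 + 3/10*1/10, 7/10 + 3/10*7/10) = [73/100, 91/100)
  'd': [7/10 + 3/10*7/10, 7/10 + 3/10*1/1) = [91/100, 1/1)
  emit 'c', narrow to [7/10, 73/100)

Answer: 7/10 73/100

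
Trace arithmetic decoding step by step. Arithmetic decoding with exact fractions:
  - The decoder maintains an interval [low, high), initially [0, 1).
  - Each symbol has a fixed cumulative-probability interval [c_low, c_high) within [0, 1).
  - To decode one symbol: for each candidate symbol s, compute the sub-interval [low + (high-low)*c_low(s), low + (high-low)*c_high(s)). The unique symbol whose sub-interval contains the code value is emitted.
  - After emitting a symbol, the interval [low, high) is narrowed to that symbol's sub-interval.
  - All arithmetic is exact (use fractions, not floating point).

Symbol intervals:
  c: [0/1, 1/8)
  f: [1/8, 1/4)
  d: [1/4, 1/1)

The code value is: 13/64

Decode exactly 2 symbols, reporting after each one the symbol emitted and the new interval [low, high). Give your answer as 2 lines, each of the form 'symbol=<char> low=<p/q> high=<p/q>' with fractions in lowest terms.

Step 1: interval [0/1, 1/1), width = 1/1 - 0/1 = 1/1
  'c': [0/1 + 1/1*0/1, 0/1 + 1/1*1/8) = [0/1, 1/8)
  'f': [0/1 + 1/1*1/8, 0/1 + 1/1*1/4) = [1/8, 1/4) <- contains code 13/64
  'd': [0/1 + 1/1*1/4, 0/1 + 1/1*1/1) = [1/4, 1/1)
  emit 'f', narrow to [1/8, 1/4)
Step 2: interval [1/8, 1/4), width = 1/4 - 1/8 = 1/8
  'c': [1/8 + 1/8*0/1, 1/8 + 1/8*1/8) = [1/8, 9/64)
  'f': [1/8 + 1/8*1/8, 1/8 + 1/8*1/4) = [9/64, 5/32)
  'd': [1/8 + 1/8*1/4, 1/8 + 1/8*1/1) = [5/32, 1/4) <- contains code 13/64
  emit 'd', narrow to [5/32, 1/4)

Answer: symbol=f low=1/8 high=1/4
symbol=d low=5/32 high=1/4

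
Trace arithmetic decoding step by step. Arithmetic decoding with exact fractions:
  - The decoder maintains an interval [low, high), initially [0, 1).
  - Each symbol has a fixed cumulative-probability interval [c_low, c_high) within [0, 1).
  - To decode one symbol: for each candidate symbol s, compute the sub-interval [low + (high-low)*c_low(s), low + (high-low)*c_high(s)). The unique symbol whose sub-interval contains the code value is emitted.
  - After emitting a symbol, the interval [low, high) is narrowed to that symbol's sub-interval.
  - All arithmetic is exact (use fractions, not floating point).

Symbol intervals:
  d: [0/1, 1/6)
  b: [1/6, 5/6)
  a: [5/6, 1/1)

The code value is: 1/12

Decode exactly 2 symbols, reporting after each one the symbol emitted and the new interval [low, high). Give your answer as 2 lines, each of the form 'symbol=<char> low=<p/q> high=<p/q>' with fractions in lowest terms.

Answer: symbol=d low=0/1 high=1/6
symbol=b low=1/36 high=5/36

Derivation:
Step 1: interval [0/1, 1/1), width = 1/1 - 0/1 = 1/1
  'd': [0/1 + 1/1*0/1, 0/1 + 1/1*1/6) = [0/1, 1/6) <- contains code 1/12
  'b': [0/1 + 1/1*1/6, 0/1 + 1/1*5/6) = [1/6, 5/6)
  'a': [0/1 + 1/1*5/6, 0/1 + 1/1*1/1) = [5/6, 1/1)
  emit 'd', narrow to [0/1, 1/6)
Step 2: interval [0/1, 1/6), width = 1/6 - 0/1 = 1/6
  'd': [0/1 + 1/6*0/1, 0/1 + 1/6*1/6) = [0/1, 1/36)
  'b': [0/1 + 1/6*1/6, 0/1 + 1/6*5/6) = [1/36, 5/36) <- contains code 1/12
  'a': [0/1 + 1/6*5/6, 0/1 + 1/6*1/1) = [5/36, 1/6)
  emit 'b', narrow to [1/36, 5/36)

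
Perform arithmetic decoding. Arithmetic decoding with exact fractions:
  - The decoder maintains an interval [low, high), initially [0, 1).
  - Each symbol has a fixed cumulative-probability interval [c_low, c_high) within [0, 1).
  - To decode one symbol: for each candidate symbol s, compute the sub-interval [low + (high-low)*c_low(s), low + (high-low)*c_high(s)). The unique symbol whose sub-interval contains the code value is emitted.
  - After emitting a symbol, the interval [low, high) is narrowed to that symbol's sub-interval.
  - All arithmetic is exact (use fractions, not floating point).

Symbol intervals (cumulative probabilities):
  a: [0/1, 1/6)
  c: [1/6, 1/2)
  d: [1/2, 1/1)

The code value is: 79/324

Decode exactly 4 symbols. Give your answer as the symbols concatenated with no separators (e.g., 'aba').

Answer: ccca

Derivation:
Step 1: interval [0/1, 1/1), width = 1/1 - 0/1 = 1/1
  'a': [0/1 + 1/1*0/1, 0/1 + 1/1*1/6) = [0/1, 1/6)
  'c': [0/1 + 1/1*1/6, 0/1 + 1/1*1/2) = [1/6, 1/2) <- contains code 79/324
  'd': [0/1 + 1/1*1/2, 0/1 + 1/1*1/1) = [1/2, 1/1)
  emit 'c', narrow to [1/6, 1/2)
Step 2: interval [1/6, 1/2), width = 1/2 - 1/6 = 1/3
  'a': [1/6 + 1/3*0/1, 1/6 + 1/3*1/6) = [1/6, 2/9)
  'c': [1/6 + 1/3*1/6, 1/6 + 1/3*1/2) = [2/9, 1/3) <- contains code 79/324
  'd': [1/6 + 1/3*1/2, 1/6 + 1/3*1/1) = [1/3, 1/2)
  emit 'c', narrow to [2/9, 1/3)
Step 3: interval [2/9, 1/3), width = 1/3 - 2/9 = 1/9
  'a': [2/9 + 1/9*0/1, 2/9 + 1/9*1/6) = [2/9, 13/54)
  'c': [2/9 + 1/9*1/6, 2/9 + 1/9*1/2) = [13/54, 5/18) <- contains code 79/324
  'd': [2/9 + 1/9*1/2, 2/9 + 1/9*1/1) = [5/18, 1/3)
  emit 'c', narrow to [13/54, 5/18)
Step 4: interval [13/54, 5/18), width = 5/18 - 13/54 = 1/27
  'a': [13/54 + 1/27*0/1, 13/54 + 1/27*1/6) = [13/54, 20/81) <- contains code 79/324
  'c': [13/54 + 1/27*1/6, 13/54 + 1/27*1/2) = [20/81, 7/27)
  'd': [13/54 + 1/27*1/2, 13/54 + 1/27*1/1) = [7/27, 5/18)
  emit 'a', narrow to [13/54, 20/81)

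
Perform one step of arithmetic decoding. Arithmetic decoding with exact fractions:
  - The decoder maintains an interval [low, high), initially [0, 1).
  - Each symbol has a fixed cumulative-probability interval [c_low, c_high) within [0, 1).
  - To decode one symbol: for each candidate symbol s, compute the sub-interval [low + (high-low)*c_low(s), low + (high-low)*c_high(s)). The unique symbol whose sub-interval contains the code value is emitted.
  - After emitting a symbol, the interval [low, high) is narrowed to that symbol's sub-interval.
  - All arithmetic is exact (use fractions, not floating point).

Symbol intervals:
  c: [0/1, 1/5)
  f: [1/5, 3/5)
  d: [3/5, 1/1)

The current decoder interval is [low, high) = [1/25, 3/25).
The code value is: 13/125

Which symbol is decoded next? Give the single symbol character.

Answer: d

Derivation:
Interval width = high − low = 3/25 − 1/25 = 2/25
Scaled code = (code − low) / width = (13/125 − 1/25) / 2/25 = 4/5
  c: [0/1, 1/5) 
  f: [1/5, 3/5) 
  d: [3/5, 1/1) ← scaled code falls here ✓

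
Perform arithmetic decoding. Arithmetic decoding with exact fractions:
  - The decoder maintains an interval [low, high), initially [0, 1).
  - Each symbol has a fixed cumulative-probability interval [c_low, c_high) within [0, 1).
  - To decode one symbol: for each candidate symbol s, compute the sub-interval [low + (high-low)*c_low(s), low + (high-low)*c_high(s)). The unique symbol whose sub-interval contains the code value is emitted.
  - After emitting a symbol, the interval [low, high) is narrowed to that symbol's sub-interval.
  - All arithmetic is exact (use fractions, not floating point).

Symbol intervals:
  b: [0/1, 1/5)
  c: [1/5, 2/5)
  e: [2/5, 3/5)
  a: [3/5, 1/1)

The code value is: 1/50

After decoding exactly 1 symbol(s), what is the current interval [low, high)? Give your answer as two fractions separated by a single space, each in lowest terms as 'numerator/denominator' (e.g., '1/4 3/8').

Answer: 0/1 1/5

Derivation:
Step 1: interval [0/1, 1/1), width = 1/1 - 0/1 = 1/1
  'b': [0/1 + 1/1*0/1, 0/1 + 1/1*1/5) = [0/1, 1/5) <- contains code 1/50
  'c': [0/1 + 1/1*1/5, 0/1 + 1/1*2/5) = [1/5, 2/5)
  'e': [0/1 + 1/1*2/5, 0/1 + 1/1*3/5) = [2/5, 3/5)
  'a': [0/1 + 1/1*3/5, 0/1 + 1/1*1/1) = [3/5, 1/1)
  emit 'b', narrow to [0/1, 1/5)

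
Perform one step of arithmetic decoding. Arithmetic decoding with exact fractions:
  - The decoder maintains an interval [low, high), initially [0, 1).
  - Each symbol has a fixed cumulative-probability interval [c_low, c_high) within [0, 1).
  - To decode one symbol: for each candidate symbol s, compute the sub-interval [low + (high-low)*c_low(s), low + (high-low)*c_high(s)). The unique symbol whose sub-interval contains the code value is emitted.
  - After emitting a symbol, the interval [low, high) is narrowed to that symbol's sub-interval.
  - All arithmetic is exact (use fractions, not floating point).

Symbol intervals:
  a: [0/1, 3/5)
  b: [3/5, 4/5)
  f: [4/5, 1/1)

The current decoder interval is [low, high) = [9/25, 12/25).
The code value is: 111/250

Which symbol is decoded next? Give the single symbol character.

Interval width = high − low = 12/25 − 9/25 = 3/25
Scaled code = (code − low) / width = (111/250 − 9/25) / 3/25 = 7/10
  a: [0/1, 3/5) 
  b: [3/5, 4/5) ← scaled code falls here ✓
  f: [4/5, 1/1) 

Answer: b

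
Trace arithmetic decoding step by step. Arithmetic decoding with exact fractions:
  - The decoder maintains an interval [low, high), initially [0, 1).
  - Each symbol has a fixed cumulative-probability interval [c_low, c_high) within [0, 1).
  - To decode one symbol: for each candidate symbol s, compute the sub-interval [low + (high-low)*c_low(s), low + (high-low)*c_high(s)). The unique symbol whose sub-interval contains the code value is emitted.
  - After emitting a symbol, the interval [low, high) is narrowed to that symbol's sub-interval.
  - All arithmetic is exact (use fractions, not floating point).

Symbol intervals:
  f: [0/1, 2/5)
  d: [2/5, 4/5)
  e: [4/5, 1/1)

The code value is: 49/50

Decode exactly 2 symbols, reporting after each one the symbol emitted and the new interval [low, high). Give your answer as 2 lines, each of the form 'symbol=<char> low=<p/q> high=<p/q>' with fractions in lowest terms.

Step 1: interval [0/1, 1/1), width = 1/1 - 0/1 = 1/1
  'f': [0/1 + 1/1*0/1, 0/1 + 1/1*2/5) = [0/1, 2/5)
  'd': [0/1 + 1/1*2/5, 0/1 + 1/1*4/5) = [2/5, 4/5)
  'e': [0/1 + 1/1*4/5, 0/1 + 1/1*1/1) = [4/5, 1/1) <- contains code 49/50
  emit 'e', narrow to [4/5, 1/1)
Step 2: interval [4/5, 1/1), width = 1/1 - 4/5 = 1/5
  'f': [4/5 + 1/5*0/1, 4/5 + 1/5*2/5) = [4/5, 22/25)
  'd': [4/5 + 1/5*2/5, 4/5 + 1/5*4/5) = [22/25, 24/25)
  'e': [4/5 + 1/5*4/5, 4/5 + 1/5*1/1) = [24/25, 1/1) <- contains code 49/50
  emit 'e', narrow to [24/25, 1/1)

Answer: symbol=e low=4/5 high=1/1
symbol=e low=24/25 high=1/1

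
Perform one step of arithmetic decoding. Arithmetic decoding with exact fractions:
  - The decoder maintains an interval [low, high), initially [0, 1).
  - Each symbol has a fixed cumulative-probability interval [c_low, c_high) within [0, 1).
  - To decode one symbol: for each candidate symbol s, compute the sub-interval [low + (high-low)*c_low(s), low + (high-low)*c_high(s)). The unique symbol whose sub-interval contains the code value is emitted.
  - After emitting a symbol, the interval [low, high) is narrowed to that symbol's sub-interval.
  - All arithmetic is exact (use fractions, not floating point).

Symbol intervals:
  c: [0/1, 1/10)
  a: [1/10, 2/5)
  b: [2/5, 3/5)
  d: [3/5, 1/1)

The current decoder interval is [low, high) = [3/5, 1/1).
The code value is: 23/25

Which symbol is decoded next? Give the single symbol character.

Interval width = high − low = 1/1 − 3/5 = 2/5
Scaled code = (code − low) / width = (23/25 − 3/5) / 2/5 = 4/5
  c: [0/1, 1/10) 
  a: [1/10, 2/5) 
  b: [2/5, 3/5) 
  d: [3/5, 1/1) ← scaled code falls here ✓

Answer: d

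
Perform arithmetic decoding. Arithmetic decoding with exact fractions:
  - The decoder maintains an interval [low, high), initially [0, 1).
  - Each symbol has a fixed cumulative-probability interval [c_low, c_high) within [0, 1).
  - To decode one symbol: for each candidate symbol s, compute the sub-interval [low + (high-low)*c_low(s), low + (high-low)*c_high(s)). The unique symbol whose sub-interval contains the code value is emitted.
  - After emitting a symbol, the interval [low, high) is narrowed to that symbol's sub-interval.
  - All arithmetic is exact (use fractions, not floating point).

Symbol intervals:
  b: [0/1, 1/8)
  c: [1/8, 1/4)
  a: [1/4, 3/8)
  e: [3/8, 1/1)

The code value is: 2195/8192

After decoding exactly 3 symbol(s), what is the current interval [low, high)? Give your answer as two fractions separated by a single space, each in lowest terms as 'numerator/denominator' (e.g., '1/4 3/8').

Answer: 137/512 69/256

Derivation:
Step 1: interval [0/1, 1/1), width = 1/1 - 0/1 = 1/1
  'b': [0/1 + 1/1*0/1, 0/1 + 1/1*1/8) = [0/1, 1/8)
  'c': [0/1 + 1/1*1/8, 0/1 + 1/1*1/4) = [1/8, 1/4)
  'a': [0/1 + 1/1*1/4, 0/1 + 1/1*3/8) = [1/4, 3/8) <- contains code 2195/8192
  'e': [0/1 + 1/1*3/8, 0/1 + 1/1*1/1) = [3/8, 1/1)
  emit 'a', narrow to [1/4, 3/8)
Step 2: interval [1/4, 3/8), width = 3/8 - 1/4 = 1/8
  'b': [1/4 + 1/8*0/1, 1/4 + 1/8*1/8) = [1/4, 17/64)
  'c': [1/4 + 1/8*1/8, 1/4 + 1/8*1/4) = [17/64, 9/32) <- contains code 2195/8192
  'a': [1/4 + 1/8*1/4, 1/4 + 1/8*3/8) = [9/32, 19/64)
  'e': [1/4 + 1/8*3/8, 1/4 + 1/8*1/1) = [19/64, 3/8)
  emit 'c', narrow to [17/64, 9/32)
Step 3: interval [17/64, 9/32), width = 9/32 - 17/64 = 1/64
  'b': [17/64 + 1/64*0/1, 17/64 + 1/64*1/8) = [17/64, 137/512)
  'c': [17/64 + 1/64*1/8, 17/64 + 1/64*1/4) = [137/512, 69/256) <- contains code 2195/8192
  'a': [17/64 + 1/64*1/4, 17/64 + 1/64*3/8) = [69/256, 139/512)
  'e': [17/64 + 1/64*3/8, 17/64 + 1/64*1/1) = [139/512, 9/32)
  emit 'c', narrow to [137/512, 69/256)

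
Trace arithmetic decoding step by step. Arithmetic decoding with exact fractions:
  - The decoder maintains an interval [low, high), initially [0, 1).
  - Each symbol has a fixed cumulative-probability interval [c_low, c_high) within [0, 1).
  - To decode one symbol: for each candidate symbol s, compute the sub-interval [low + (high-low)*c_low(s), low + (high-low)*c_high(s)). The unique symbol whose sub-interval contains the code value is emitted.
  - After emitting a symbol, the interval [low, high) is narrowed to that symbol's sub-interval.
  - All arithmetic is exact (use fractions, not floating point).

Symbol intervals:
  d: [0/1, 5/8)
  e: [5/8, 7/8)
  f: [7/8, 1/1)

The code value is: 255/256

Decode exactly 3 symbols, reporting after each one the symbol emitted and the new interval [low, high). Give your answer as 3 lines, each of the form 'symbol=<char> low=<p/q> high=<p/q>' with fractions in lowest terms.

Answer: symbol=f low=7/8 high=1/1
symbol=f low=63/64 high=1/1
symbol=e low=509/512 high=511/512

Derivation:
Step 1: interval [0/1, 1/1), width = 1/1 - 0/1 = 1/1
  'd': [0/1 + 1/1*0/1, 0/1 + 1/1*5/8) = [0/1, 5/8)
  'e': [0/1 + 1/1*5/8, 0/1 + 1/1*7/8) = [5/8, 7/8)
  'f': [0/1 + 1/1*7/8, 0/1 + 1/1*1/1) = [7/8, 1/1) <- contains code 255/256
  emit 'f', narrow to [7/8, 1/1)
Step 2: interval [7/8, 1/1), width = 1/1 - 7/8 = 1/8
  'd': [7/8 + 1/8*0/1, 7/8 + 1/8*5/8) = [7/8, 61/64)
  'e': [7/8 + 1/8*5/8, 7/8 + 1/8*7/8) = [61/64, 63/64)
  'f': [7/8 + 1/8*7/8, 7/8 + 1/8*1/1) = [63/64, 1/1) <- contains code 255/256
  emit 'f', narrow to [63/64, 1/1)
Step 3: interval [63/64, 1/1), width = 1/1 - 63/64 = 1/64
  'd': [63/64 + 1/64*0/1, 63/64 + 1/64*5/8) = [63/64, 509/512)
  'e': [63/64 + 1/64*5/8, 63/64 + 1/64*7/8) = [509/512, 511/512) <- contains code 255/256
  'f': [63/64 + 1/64*7/8, 63/64 + 1/64*1/1) = [511/512, 1/1)
  emit 'e', narrow to [509/512, 511/512)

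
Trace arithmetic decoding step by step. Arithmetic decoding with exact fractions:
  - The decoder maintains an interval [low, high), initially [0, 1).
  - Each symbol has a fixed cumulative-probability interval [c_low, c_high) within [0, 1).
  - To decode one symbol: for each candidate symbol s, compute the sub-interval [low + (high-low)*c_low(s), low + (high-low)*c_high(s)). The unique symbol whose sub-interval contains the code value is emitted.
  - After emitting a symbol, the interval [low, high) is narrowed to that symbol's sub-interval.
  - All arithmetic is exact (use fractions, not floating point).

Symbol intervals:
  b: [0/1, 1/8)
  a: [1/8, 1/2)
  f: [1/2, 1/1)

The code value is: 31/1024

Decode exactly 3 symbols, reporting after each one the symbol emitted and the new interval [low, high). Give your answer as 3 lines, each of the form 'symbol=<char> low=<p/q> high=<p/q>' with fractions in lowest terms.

Answer: symbol=b low=0/1 high=1/8
symbol=a low=1/64 high=1/16
symbol=a low=11/512 high=5/128

Derivation:
Step 1: interval [0/1, 1/1), width = 1/1 - 0/1 = 1/1
  'b': [0/1 + 1/1*0/1, 0/1 + 1/1*1/8) = [0/1, 1/8) <- contains code 31/1024
  'a': [0/1 + 1/1*1/8, 0/1 + 1/1*1/2) = [1/8, 1/2)
  'f': [0/1 + 1/1*1/2, 0/1 + 1/1*1/1) = [1/2, 1/1)
  emit 'b', narrow to [0/1, 1/8)
Step 2: interval [0/1, 1/8), width = 1/8 - 0/1 = 1/8
  'b': [0/1 + 1/8*0/1, 0/1 + 1/8*1/8) = [0/1, 1/64)
  'a': [0/1 + 1/8*1/8, 0/1 + 1/8*1/2) = [1/64, 1/16) <- contains code 31/1024
  'f': [0/1 + 1/8*1/2, 0/1 + 1/8*1/1) = [1/16, 1/8)
  emit 'a', narrow to [1/64, 1/16)
Step 3: interval [1/64, 1/16), width = 1/16 - 1/64 = 3/64
  'b': [1/64 + 3/64*0/1, 1/64 + 3/64*1/8) = [1/64, 11/512)
  'a': [1/64 + 3/64*1/8, 1/64 + 3/64*1/2) = [11/512, 5/128) <- contains code 31/1024
  'f': [1/64 + 3/64*1/2, 1/64 + 3/64*1/1) = [5/128, 1/16)
  emit 'a', narrow to [11/512, 5/128)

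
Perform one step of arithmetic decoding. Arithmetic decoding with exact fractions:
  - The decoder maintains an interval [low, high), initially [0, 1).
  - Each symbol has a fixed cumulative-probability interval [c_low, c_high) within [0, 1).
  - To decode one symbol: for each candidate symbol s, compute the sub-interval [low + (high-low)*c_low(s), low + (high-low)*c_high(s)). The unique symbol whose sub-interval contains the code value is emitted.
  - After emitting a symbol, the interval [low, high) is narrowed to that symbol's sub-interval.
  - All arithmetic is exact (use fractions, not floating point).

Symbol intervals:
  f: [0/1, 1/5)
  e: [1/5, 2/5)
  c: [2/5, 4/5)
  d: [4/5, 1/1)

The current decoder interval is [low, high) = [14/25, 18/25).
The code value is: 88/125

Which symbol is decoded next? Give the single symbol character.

Answer: d

Derivation:
Interval width = high − low = 18/25 − 14/25 = 4/25
Scaled code = (code − low) / width = (88/125 − 14/25) / 4/25 = 9/10
  f: [0/1, 1/5) 
  e: [1/5, 2/5) 
  c: [2/5, 4/5) 
  d: [4/5, 1/1) ← scaled code falls here ✓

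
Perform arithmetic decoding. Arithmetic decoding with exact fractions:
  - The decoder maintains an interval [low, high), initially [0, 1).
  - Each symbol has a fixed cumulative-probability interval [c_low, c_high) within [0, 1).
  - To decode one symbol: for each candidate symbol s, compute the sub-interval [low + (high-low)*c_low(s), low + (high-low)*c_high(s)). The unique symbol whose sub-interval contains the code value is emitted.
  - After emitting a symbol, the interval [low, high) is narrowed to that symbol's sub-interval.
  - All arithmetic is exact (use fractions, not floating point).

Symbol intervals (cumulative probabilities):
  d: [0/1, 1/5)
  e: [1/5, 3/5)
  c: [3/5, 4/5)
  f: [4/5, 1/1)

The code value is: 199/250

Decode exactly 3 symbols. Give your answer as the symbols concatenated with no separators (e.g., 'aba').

Answer: cff

Derivation:
Step 1: interval [0/1, 1/1), width = 1/1 - 0/1 = 1/1
  'd': [0/1 + 1/1*0/1, 0/1 + 1/1*1/5) = [0/1, 1/5)
  'e': [0/1 + 1/1*1/5, 0/1 + 1/1*3/5) = [1/5, 3/5)
  'c': [0/1 + 1/1*3/5, 0/1 + 1/1*4/5) = [3/5, 4/5) <- contains code 199/250
  'f': [0/1 + 1/1*4/5, 0/1 + 1/1*1/1) = [4/5, 1/1)
  emit 'c', narrow to [3/5, 4/5)
Step 2: interval [3/5, 4/5), width = 4/5 - 3/5 = 1/5
  'd': [3/5 + 1/5*0/1, 3/5 + 1/5*1/5) = [3/5, 16/25)
  'e': [3/5 + 1/5*1/5, 3/5 + 1/5*3/5) = [16/25, 18/25)
  'c': [3/5 + 1/5*3/5, 3/5 + 1/5*4/5) = [18/25, 19/25)
  'f': [3/5 + 1/5*4/5, 3/5 + 1/5*1/1) = [19/25, 4/5) <- contains code 199/250
  emit 'f', narrow to [19/25, 4/5)
Step 3: interval [19/25, 4/5), width = 4/5 - 19/25 = 1/25
  'd': [19/25 + 1/25*0/1, 19/25 + 1/25*1/5) = [19/25, 96/125)
  'e': [19/25 + 1/25*1/5, 19/25 + 1/25*3/5) = [96/125, 98/125)
  'c': [19/25 + 1/25*3/5, 19/25 + 1/25*4/5) = [98/125, 99/125)
  'f': [19/25 + 1/25*4/5, 19/25 + 1/25*1/1) = [99/125, 4/5) <- contains code 199/250
  emit 'f', narrow to [99/125, 4/5)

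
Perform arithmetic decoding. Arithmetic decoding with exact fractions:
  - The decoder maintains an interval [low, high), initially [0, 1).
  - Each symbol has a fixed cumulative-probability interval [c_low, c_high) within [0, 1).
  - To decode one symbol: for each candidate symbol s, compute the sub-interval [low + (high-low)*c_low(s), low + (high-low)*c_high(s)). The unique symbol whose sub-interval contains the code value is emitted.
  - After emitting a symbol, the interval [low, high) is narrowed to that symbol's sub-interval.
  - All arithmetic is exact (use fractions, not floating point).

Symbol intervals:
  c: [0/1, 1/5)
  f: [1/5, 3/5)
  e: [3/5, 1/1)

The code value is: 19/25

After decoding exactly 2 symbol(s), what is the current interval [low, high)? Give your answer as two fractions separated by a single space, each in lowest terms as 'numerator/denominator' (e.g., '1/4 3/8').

Answer: 17/25 21/25

Derivation:
Step 1: interval [0/1, 1/1), width = 1/1 - 0/1 = 1/1
  'c': [0/1 + 1/1*0/1, 0/1 + 1/1*1/5) = [0/1, 1/5)
  'f': [0/1 + 1/1*1/5, 0/1 + 1/1*3/5) = [1/5, 3/5)
  'e': [0/1 + 1/1*3/5, 0/1 + 1/1*1/1) = [3/5, 1/1) <- contains code 19/25
  emit 'e', narrow to [3/5, 1/1)
Step 2: interval [3/5, 1/1), width = 1/1 - 3/5 = 2/5
  'c': [3/5 + 2/5*0/1, 3/5 + 2/5*1/5) = [3/5, 17/25)
  'f': [3/5 + 2/5*1/5, 3/5 + 2/5*3/5) = [17/25, 21/25) <- contains code 19/25
  'e': [3/5 + 2/5*3/5, 3/5 + 2/5*1/1) = [21/25, 1/1)
  emit 'f', narrow to [17/25, 21/25)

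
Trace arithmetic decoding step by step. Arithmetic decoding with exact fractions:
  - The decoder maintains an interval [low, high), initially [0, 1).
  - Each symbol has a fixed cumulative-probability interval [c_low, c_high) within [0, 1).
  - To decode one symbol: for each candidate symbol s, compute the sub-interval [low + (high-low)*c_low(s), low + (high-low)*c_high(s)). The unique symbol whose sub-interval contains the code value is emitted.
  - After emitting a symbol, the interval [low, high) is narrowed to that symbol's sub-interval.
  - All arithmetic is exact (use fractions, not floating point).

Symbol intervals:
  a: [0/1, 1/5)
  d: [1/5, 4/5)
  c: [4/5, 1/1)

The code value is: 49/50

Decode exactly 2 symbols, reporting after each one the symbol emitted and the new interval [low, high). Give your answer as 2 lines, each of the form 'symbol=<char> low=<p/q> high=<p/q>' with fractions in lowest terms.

Answer: symbol=c low=4/5 high=1/1
symbol=c low=24/25 high=1/1

Derivation:
Step 1: interval [0/1, 1/1), width = 1/1 - 0/1 = 1/1
  'a': [0/1 + 1/1*0/1, 0/1 + 1/1*1/5) = [0/1, 1/5)
  'd': [0/1 + 1/1*1/5, 0/1 + 1/1*4/5) = [1/5, 4/5)
  'c': [0/1 + 1/1*4/5, 0/1 + 1/1*1/1) = [4/5, 1/1) <- contains code 49/50
  emit 'c', narrow to [4/5, 1/1)
Step 2: interval [4/5, 1/1), width = 1/1 - 4/5 = 1/5
  'a': [4/5 + 1/5*0/1, 4/5 + 1/5*1/5) = [4/5, 21/25)
  'd': [4/5 + 1/5*1/5, 4/5 + 1/5*4/5) = [21/25, 24/25)
  'c': [4/5 + 1/5*4/5, 4/5 + 1/5*1/1) = [24/25, 1/1) <- contains code 49/50
  emit 'c', narrow to [24/25, 1/1)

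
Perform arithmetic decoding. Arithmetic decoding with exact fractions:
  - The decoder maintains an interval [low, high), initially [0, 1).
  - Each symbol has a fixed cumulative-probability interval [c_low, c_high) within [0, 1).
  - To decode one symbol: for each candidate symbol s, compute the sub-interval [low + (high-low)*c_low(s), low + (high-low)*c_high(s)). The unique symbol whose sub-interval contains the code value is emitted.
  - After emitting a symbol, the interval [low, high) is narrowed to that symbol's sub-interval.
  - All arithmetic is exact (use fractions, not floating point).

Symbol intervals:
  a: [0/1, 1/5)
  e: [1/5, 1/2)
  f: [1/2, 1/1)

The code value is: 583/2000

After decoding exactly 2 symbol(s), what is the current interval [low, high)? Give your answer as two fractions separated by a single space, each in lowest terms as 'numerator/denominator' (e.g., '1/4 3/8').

Step 1: interval [0/1, 1/1), width = 1/1 - 0/1 = 1/1
  'a': [0/1 + 1/1*0/1, 0/1 + 1/1*1/5) = [0/1, 1/5)
  'e': [0/1 + 1/1*1/5, 0/1 + 1/1*1/2) = [1/5, 1/2) <- contains code 583/2000
  'f': [0/1 + 1/1*1/2, 0/1 + 1/1*1/1) = [1/2, 1/1)
  emit 'e', narrow to [1/5, 1/2)
Step 2: interval [1/5, 1/2), width = 1/2 - 1/5 = 3/10
  'a': [1/5 + 3/10*0/1, 1/5 + 3/10*1/5) = [1/5, 13/50)
  'e': [1/5 + 3/10*1/5, 1/5 + 3/10*1/2) = [13/50, 7/20) <- contains code 583/2000
  'f': [1/5 + 3/10*1/2, 1/5 + 3/10*1/1) = [7/20, 1/2)
  emit 'e', narrow to [13/50, 7/20)

Answer: 13/50 7/20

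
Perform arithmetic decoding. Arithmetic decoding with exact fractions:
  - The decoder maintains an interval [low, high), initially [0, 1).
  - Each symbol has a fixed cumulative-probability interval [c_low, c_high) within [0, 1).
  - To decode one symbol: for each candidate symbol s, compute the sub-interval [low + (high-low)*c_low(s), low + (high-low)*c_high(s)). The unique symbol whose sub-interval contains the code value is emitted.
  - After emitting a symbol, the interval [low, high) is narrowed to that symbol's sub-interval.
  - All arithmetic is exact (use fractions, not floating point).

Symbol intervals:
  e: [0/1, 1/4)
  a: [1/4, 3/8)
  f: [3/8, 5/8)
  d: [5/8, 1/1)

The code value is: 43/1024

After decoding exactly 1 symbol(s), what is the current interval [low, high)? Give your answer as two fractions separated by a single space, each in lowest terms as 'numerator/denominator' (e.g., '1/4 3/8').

Answer: 0/1 1/4

Derivation:
Step 1: interval [0/1, 1/1), width = 1/1 - 0/1 = 1/1
  'e': [0/1 + 1/1*0/1, 0/1 + 1/1*1/4) = [0/1, 1/4) <- contains code 43/1024
  'a': [0/1 + 1/1*1/4, 0/1 + 1/1*3/8) = [1/4, 3/8)
  'f': [0/1 + 1/1*3/8, 0/1 + 1/1*5/8) = [3/8, 5/8)
  'd': [0/1 + 1/1*5/8, 0/1 + 1/1*1/1) = [5/8, 1/1)
  emit 'e', narrow to [0/1, 1/4)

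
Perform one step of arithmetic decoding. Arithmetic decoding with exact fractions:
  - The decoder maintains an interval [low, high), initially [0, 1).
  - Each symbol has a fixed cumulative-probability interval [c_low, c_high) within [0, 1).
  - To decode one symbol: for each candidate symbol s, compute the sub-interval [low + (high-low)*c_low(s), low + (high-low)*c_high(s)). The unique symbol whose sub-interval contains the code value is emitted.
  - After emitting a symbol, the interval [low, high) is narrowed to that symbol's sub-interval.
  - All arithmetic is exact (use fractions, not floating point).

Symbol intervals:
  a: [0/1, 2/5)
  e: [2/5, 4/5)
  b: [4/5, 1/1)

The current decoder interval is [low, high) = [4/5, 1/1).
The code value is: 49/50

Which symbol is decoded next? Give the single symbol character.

Answer: b

Derivation:
Interval width = high − low = 1/1 − 4/5 = 1/5
Scaled code = (code − low) / width = (49/50 − 4/5) / 1/5 = 9/10
  a: [0/1, 2/5) 
  e: [2/5, 4/5) 
  b: [4/5, 1/1) ← scaled code falls here ✓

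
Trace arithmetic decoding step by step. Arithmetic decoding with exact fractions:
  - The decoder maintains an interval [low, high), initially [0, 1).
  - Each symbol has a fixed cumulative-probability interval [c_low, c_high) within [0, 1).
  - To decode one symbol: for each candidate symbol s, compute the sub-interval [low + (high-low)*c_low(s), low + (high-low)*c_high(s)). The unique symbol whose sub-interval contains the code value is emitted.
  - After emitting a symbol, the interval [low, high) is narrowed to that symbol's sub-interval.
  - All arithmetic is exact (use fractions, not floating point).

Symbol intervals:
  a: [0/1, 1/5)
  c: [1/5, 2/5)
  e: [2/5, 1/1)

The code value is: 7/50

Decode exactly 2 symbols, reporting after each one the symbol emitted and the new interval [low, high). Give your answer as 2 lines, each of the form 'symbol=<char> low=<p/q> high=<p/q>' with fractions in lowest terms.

Step 1: interval [0/1, 1/1), width = 1/1 - 0/1 = 1/1
  'a': [0/1 + 1/1*0/1, 0/1 + 1/1*1/5) = [0/1, 1/5) <- contains code 7/50
  'c': [0/1 + 1/1*1/5, 0/1 + 1/1*2/5) = [1/5, 2/5)
  'e': [0/1 + 1/1*2/5, 0/1 + 1/1*1/1) = [2/5, 1/1)
  emit 'a', narrow to [0/1, 1/5)
Step 2: interval [0/1, 1/5), width = 1/5 - 0/1 = 1/5
  'a': [0/1 + 1/5*0/1, 0/1 + 1/5*1/5) = [0/1, 1/25)
  'c': [0/1 + 1/5*1/5, 0/1 + 1/5*2/5) = [1/25, 2/25)
  'e': [0/1 + 1/5*2/5, 0/1 + 1/5*1/1) = [2/25, 1/5) <- contains code 7/50
  emit 'e', narrow to [2/25, 1/5)

Answer: symbol=a low=0/1 high=1/5
symbol=e low=2/25 high=1/5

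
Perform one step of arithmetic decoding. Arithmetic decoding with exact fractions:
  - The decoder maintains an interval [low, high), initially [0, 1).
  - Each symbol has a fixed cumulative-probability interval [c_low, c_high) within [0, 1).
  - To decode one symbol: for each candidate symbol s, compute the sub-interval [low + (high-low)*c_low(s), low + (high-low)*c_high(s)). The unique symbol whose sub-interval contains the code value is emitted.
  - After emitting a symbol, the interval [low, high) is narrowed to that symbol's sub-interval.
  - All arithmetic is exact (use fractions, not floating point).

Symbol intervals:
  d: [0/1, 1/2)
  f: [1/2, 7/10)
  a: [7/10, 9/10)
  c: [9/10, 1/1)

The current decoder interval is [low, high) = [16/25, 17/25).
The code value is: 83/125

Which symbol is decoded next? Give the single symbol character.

Answer: f

Derivation:
Interval width = high − low = 17/25 − 16/25 = 1/25
Scaled code = (code − low) / width = (83/125 − 16/25) / 1/25 = 3/5
  d: [0/1, 1/2) 
  f: [1/2, 7/10) ← scaled code falls here ✓
  a: [7/10, 9/10) 
  c: [9/10, 1/1) 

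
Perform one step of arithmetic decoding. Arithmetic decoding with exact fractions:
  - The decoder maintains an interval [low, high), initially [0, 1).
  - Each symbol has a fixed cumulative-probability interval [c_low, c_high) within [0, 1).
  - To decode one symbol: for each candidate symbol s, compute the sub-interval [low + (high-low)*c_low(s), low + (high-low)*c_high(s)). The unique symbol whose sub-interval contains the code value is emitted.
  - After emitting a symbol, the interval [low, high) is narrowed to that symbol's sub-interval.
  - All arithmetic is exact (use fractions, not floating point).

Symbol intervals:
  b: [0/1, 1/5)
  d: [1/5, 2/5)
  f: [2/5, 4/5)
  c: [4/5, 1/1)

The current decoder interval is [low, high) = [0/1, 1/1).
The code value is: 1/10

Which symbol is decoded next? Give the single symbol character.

Answer: b

Derivation:
Interval width = high − low = 1/1 − 0/1 = 1/1
Scaled code = (code − low) / width = (1/10 − 0/1) / 1/1 = 1/10
  b: [0/1, 1/5) ← scaled code falls here ✓
  d: [1/5, 2/5) 
  f: [2/5, 4/5) 
  c: [4/5, 1/1) 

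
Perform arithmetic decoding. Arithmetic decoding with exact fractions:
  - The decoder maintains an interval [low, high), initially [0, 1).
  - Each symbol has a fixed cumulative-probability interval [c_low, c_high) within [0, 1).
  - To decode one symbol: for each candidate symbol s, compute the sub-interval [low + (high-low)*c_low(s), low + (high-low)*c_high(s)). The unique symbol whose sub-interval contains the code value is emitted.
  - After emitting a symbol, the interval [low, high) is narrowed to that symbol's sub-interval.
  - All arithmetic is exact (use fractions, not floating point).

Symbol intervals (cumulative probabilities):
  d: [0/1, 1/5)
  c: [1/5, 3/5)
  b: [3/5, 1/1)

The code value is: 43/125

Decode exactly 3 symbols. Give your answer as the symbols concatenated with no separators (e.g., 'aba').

Answer: ccc

Derivation:
Step 1: interval [0/1, 1/1), width = 1/1 - 0/1 = 1/1
  'd': [0/1 + 1/1*0/1, 0/1 + 1/1*1/5) = [0/1, 1/5)
  'c': [0/1 + 1/1*1/5, 0/1 + 1/1*3/5) = [1/5, 3/5) <- contains code 43/125
  'b': [0/1 + 1/1*3/5, 0/1 + 1/1*1/1) = [3/5, 1/1)
  emit 'c', narrow to [1/5, 3/5)
Step 2: interval [1/5, 3/5), width = 3/5 - 1/5 = 2/5
  'd': [1/5 + 2/5*0/1, 1/5 + 2/5*1/5) = [1/5, 7/25)
  'c': [1/5 + 2/5*1/5, 1/5 + 2/5*3/5) = [7/25, 11/25) <- contains code 43/125
  'b': [1/5 + 2/5*3/5, 1/5 + 2/5*1/1) = [11/25, 3/5)
  emit 'c', narrow to [7/25, 11/25)
Step 3: interval [7/25, 11/25), width = 11/25 - 7/25 = 4/25
  'd': [7/25 + 4/25*0/1, 7/25 + 4/25*1/5) = [7/25, 39/125)
  'c': [7/25 + 4/25*1/5, 7/25 + 4/25*3/5) = [39/125, 47/125) <- contains code 43/125
  'b': [7/25 + 4/25*3/5, 7/25 + 4/25*1/1) = [47/125, 11/25)
  emit 'c', narrow to [39/125, 47/125)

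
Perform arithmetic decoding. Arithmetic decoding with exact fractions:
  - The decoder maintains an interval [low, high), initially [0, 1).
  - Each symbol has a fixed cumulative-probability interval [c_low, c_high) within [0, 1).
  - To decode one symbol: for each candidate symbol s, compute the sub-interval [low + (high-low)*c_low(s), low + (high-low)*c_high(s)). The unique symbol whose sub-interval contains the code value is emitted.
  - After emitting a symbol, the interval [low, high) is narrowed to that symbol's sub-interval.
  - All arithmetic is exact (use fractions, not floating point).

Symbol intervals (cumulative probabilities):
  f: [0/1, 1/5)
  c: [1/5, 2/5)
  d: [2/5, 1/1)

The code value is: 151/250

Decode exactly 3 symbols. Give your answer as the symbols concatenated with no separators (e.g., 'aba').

Step 1: interval [0/1, 1/1), width = 1/1 - 0/1 = 1/1
  'f': [0/1 + 1/1*0/1, 0/1 + 1/1*1/5) = [0/1, 1/5)
  'c': [0/1 + 1/1*1/5, 0/1 + 1/1*2/5) = [1/5, 2/5)
  'd': [0/1 + 1/1*2/5, 0/1 + 1/1*1/1) = [2/5, 1/1) <- contains code 151/250
  emit 'd', narrow to [2/5, 1/1)
Step 2: interval [2/5, 1/1), width = 1/1 - 2/5 = 3/5
  'f': [2/5 + 3/5*0/1, 2/5 + 3/5*1/5) = [2/5, 13/25)
  'c': [2/5 + 3/5*1/5, 2/5 + 3/5*2/5) = [13/25, 16/25) <- contains code 151/250
  'd': [2/5 + 3/5*2/5, 2/5 + 3/5*1/1) = [16/25, 1/1)
  emit 'c', narrow to [13/25, 16/25)
Step 3: interval [13/25, 16/25), width = 16/25 - 13/25 = 3/25
  'f': [13/25 + 3/25*0/1, 13/25 + 3/25*1/5) = [13/25, 68/125)
  'c': [13/25 + 3/25*1/5, 13/25 + 3/25*2/5) = [68/125, 71/125)
  'd': [13/25 + 3/25*2/5, 13/25 + 3/25*1/1) = [71/125, 16/25) <- contains code 151/250
  emit 'd', narrow to [71/125, 16/25)

Answer: dcd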